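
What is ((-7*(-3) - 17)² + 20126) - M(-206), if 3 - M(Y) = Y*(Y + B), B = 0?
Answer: 62575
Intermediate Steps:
M(Y) = 3 - Y² (M(Y) = 3 - Y*(Y + 0) = 3 - Y*Y = 3 - Y²)
((-7*(-3) - 17)² + 20126) - M(-206) = ((-7*(-3) - 17)² + 20126) - (3 - 1*(-206)²) = ((21 - 17)² + 20126) - (3 - 1*42436) = (4² + 20126) - (3 - 42436) = (16 + 20126) - 1*(-42433) = 20142 + 42433 = 62575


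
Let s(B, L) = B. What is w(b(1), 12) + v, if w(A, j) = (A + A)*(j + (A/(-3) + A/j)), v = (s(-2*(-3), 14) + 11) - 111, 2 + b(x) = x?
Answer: -237/2 ≈ -118.50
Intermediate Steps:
b(x) = -2 + x
v = -94 (v = (-2*(-3) + 11) - 111 = (6 + 11) - 111 = 17 - 111 = -94)
w(A, j) = 2*A*(j - A/3 + A/j) (w(A, j) = (2*A)*(j + (A*(-⅓) + A/j)) = (2*A)*(j + (-A/3 + A/j)) = (2*A)*(j - A/3 + A/j) = 2*A*(j - A/3 + A/j))
w(b(1), 12) + v = (⅔)*(-2 + 1)*(3*(-2 + 1) - 1*12*((-2 + 1) - 3*12))/12 - 94 = (⅔)*(-1)*(1/12)*(3*(-1) - 1*12*(-1 - 36)) - 94 = (⅔)*(-1)*(1/12)*(-3 - 1*12*(-37)) - 94 = (⅔)*(-1)*(1/12)*(-3 + 444) - 94 = (⅔)*(-1)*(1/12)*441 - 94 = -49/2 - 94 = -237/2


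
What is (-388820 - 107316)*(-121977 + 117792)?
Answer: 2076329160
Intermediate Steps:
(-388820 - 107316)*(-121977 + 117792) = -496136*(-4185) = 2076329160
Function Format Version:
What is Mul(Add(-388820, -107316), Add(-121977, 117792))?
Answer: 2076329160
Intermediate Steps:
Mul(Add(-388820, -107316), Add(-121977, 117792)) = Mul(-496136, -4185) = 2076329160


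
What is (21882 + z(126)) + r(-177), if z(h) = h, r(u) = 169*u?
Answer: -7905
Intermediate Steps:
(21882 + z(126)) + r(-177) = (21882 + 126) + 169*(-177) = 22008 - 29913 = -7905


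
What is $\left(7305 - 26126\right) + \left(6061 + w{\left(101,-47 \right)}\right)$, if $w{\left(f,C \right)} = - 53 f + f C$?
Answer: $-22860$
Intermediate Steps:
$w{\left(f,C \right)} = - 53 f + C f$
$\left(7305 - 26126\right) + \left(6061 + w{\left(101,-47 \right)}\right) = \left(7305 - 26126\right) + \left(6061 + 101 \left(-53 - 47\right)\right) = -18821 + \left(6061 + 101 \left(-100\right)\right) = -18821 + \left(6061 - 10100\right) = -18821 - 4039 = -22860$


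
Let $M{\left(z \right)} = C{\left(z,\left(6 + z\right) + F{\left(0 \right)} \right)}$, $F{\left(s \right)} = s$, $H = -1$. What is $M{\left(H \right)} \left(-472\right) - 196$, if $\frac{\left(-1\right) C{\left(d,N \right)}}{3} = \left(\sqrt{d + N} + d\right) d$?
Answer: $-1612$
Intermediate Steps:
$C{\left(d,N \right)} = - 3 d \left(d + \sqrt{N + d}\right)$ ($C{\left(d,N \right)} = - 3 \left(\sqrt{d + N} + d\right) d = - 3 \left(\sqrt{N + d} + d\right) d = - 3 \left(d + \sqrt{N + d}\right) d = - 3 d \left(d + \sqrt{N + d}\right)$)
$M{\left(z \right)} = - 3 z \left(z + \sqrt{6 + 2 z}\right)$ ($M{\left(z \right)} = - 3 z \left(z + \sqrt{\left(\left(6 + z\right) + 0\right) + z}\right) = - 3 z \left(z + \sqrt{\left(6 + z\right) + z}\right) = - 3 z \left(z + \sqrt{6 + 2 z}\right)$)
$M{\left(H \right)} \left(-472\right) - 196 = \left(-3\right) \left(-1\right) \left(-1 + \sqrt{6 + 2 \left(-1\right)}\right) \left(-472\right) - 196 = \left(-3\right) \left(-1\right) \left(-1 + \sqrt{6 - 2}\right) \left(-472\right) - 196 = \left(-3\right) \left(-1\right) \left(-1 + \sqrt{4}\right) \left(-472\right) - 196 = \left(-3\right) \left(-1\right) \left(-1 + 2\right) \left(-472\right) - 196 = \left(-3\right) \left(-1\right) 1 \left(-472\right) - 196 = 3 \left(-472\right) - 196 = -1416 - 196 = -1612$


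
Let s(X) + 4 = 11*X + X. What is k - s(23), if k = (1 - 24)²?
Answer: 257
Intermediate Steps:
s(X) = -4 + 12*X (s(X) = -4 + (11*X + X) = -4 + 12*X)
k = 529 (k = (-23)² = 529)
k - s(23) = 529 - (-4 + 12*23) = 529 - (-4 + 276) = 529 - 1*272 = 529 - 272 = 257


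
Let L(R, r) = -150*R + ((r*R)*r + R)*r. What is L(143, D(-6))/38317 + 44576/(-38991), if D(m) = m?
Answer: -3782183828/1494018147 ≈ -2.5316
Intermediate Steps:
L(R, r) = -150*R + r*(R + R*r²) (L(R, r) = -150*R + ((R*r)*r + R)*r = -150*R + (R*r² + R)*r = -150*R + (R + R*r²)*r = -150*R + r*(R + R*r²))
L(143, D(-6))/38317 + 44576/(-38991) = (143*(-150 - 6 + (-6)³))/38317 + 44576/(-38991) = (143*(-150 - 6 - 216))*(1/38317) + 44576*(-1/38991) = (143*(-372))*(1/38317) - 44576/38991 = -53196*1/38317 - 44576/38991 = -53196/38317 - 44576/38991 = -3782183828/1494018147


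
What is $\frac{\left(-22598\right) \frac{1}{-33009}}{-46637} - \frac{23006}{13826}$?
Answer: $- \frac{17708342971673}{10642153787229} \approx -1.664$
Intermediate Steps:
$\frac{\left(-22598\right) \frac{1}{-33009}}{-46637} - \frac{23006}{13826} = \left(-22598\right) \left(- \frac{1}{33009}\right) \left(- \frac{1}{46637}\right) - \frac{11503}{6913} = \frac{22598}{33009} \left(- \frac{1}{46637}\right) - \frac{11503}{6913} = - \frac{22598}{1539440733} - \frac{11503}{6913} = - \frac{17708342971673}{10642153787229}$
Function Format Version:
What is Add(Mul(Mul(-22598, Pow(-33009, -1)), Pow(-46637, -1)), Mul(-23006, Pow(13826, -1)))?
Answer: Rational(-17708342971673, 10642153787229) ≈ -1.6640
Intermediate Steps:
Add(Mul(Mul(-22598, Pow(-33009, -1)), Pow(-46637, -1)), Mul(-23006, Pow(13826, -1))) = Add(Mul(Mul(-22598, Rational(-1, 33009)), Rational(-1, 46637)), Mul(-23006, Rational(1, 13826))) = Add(Mul(Rational(22598, 33009), Rational(-1, 46637)), Rational(-11503, 6913)) = Add(Rational(-22598, 1539440733), Rational(-11503, 6913)) = Rational(-17708342971673, 10642153787229)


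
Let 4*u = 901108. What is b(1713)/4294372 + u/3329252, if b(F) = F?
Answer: 121640781215/1787130821218 ≈ 0.068065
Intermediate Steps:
u = 225277 (u = (¼)*901108 = 225277)
b(1713)/4294372 + u/3329252 = 1713/4294372 + 225277/3329252 = 121640781215/1787130821218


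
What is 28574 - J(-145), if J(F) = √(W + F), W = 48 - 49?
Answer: 28574 - I*√146 ≈ 28574.0 - 12.083*I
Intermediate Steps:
W = -1
J(F) = √(-1 + F)
28574 - J(-145) = 28574 - √(-1 - 145) = 28574 - √(-146) = 28574 - I*√146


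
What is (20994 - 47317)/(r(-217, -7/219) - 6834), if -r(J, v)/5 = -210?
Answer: 26323/5784 ≈ 4.5510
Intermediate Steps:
r(J, v) = 1050 (r(J, v) = -5*(-210) = 1050)
(20994 - 47317)/(r(-217, -7/219) - 6834) = (20994 - 47317)/(1050 - 6834) = -26323/(-5784) = -26323*(-1/5784) = 26323/5784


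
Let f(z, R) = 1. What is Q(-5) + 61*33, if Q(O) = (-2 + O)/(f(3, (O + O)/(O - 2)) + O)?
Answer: 8059/4 ≈ 2014.8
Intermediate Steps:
Q(O) = (-2 + O)/(1 + O)
Q(-5) + 61*33 = (-2 - 5)/(1 - 5) + 61*33 = -7/(-4) + 2013 = -¼*(-7) + 2013 = 7/4 + 2013 = 8059/4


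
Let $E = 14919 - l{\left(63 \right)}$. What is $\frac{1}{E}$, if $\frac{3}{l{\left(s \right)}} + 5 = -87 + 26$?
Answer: $\frac{22}{328219} \approx 6.7028 \cdot 10^{-5}$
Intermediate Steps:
$l{\left(s \right)} = - \frac{1}{22}$ ($l{\left(s \right)} = \frac{3}{-5 + \left(-87 + 26\right)} = \frac{3}{-5 - 61} = \frac{3}{-66} = 3 \left(- \frac{1}{66}\right) = - \frac{1}{22}$)
$E = \frac{328219}{22}$ ($E = 14919 - - \frac{1}{22} = 14919 + \frac{1}{22} = \frac{328219}{22} \approx 14919.0$)
$\frac{1}{E} = \frac{1}{\frac{328219}{22}} = \frac{22}{328219}$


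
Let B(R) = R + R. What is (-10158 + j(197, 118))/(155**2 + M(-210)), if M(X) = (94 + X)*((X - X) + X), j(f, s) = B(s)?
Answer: -9922/48385 ≈ -0.20506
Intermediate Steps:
B(R) = 2*R
j(f, s) = 2*s
M(X) = X*(94 + X) (M(X) = (94 + X)*(0 + X) = (94 + X)*X = X*(94 + X))
(-10158 + j(197, 118))/(155**2 + M(-210)) = (-10158 + 2*118)/(155**2 - 210*(94 - 210)) = (-10158 + 236)/(24025 - 210*(-116)) = -9922/(24025 + 24360) = -9922/48385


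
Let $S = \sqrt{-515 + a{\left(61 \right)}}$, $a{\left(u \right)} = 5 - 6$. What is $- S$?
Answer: $- 2 i \sqrt{129} \approx - 22.716 i$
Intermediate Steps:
$a{\left(u \right)} = -1$
$S = 2 i \sqrt{129}$ ($S = \sqrt{-515 - 1} = \sqrt{-516} = 2 i \sqrt{129} \approx 22.716 i$)
$- S = - 2 i \sqrt{129}$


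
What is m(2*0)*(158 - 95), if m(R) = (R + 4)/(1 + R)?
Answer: 252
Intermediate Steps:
m(R) = (4 + R)/(1 + R)
m(2*0)*(158 - 95) = ((4 + 2*0)/(1 + 2*0))*(158 - 95) = ((4 + 0)/(1 + 0))*63 = (4/1)*63 = (1*4)*63 = 4*63 = 252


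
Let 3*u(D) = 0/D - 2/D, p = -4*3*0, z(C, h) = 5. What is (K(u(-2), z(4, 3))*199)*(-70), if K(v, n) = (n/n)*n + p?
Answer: -69650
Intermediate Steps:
p = 0 (p = -12*0 = 0)
u(D) = -2/(3*D) (u(D) = (0/D - 2/D)/3 = (0 - 2/D)/3 = (-2/D)/3 = -2/(3*D))
K(v, n) = n (K(v, n) = (n/n)*n + 0 = 1*n + 0 = n + 0 = n)
(K(u(-2), z(4, 3))*199)*(-70) = (5*199)*(-70) = 995*(-70) = -69650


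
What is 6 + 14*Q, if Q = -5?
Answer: -64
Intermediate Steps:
6 + 14*Q = 6 + 14*(-5) = 6 - 70 = -64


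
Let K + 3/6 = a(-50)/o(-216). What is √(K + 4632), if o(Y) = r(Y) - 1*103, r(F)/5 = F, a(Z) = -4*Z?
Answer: √153408206/182 ≈ 68.054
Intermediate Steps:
r(F) = 5*F
o(Y) = -103 + 5*Y (o(Y) = 5*Y - 1*103 = 5*Y - 103 = -103 + 5*Y)
K = -1583/2366 (K = -½ + (-4*(-50))/(-103 + 5*(-216)) = -½ + 200/(-103 - 1080) = -½ + 200/(-1183) = -½ + 200*(-1/1183) = -½ - 200/1183 = -1583/2366 ≈ -0.66906)
√(K + 4632) = √(-1583/2366 + 4632) = √(10957729/2366) = √153408206/182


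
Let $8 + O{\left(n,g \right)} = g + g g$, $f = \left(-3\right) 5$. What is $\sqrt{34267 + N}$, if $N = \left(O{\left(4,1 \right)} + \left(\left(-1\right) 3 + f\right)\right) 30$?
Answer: $\sqrt{33547} \approx 183.16$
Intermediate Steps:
$f = -15$
$O{\left(n,g \right)} = -8 + g + g^{2}$ ($O{\left(n,g \right)} = -8 + \left(g + g g\right) = -8 + \left(g + g^{2}\right) = -8 + g + g^{2}$)
$N = -720$ ($N = \left(\left(-8 + 1 + 1^{2}\right) - 18\right) 30 = \left(\left(-8 + 1 + 1\right) - 18\right) 30 = \left(-6 - 18\right) 30 = \left(-24\right) 30 = -720$)
$\sqrt{34267 + N} = \sqrt{34267 - 720} = \sqrt{33547}$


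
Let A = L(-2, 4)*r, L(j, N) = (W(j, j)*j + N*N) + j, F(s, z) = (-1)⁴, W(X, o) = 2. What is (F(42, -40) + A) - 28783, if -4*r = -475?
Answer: -55189/2 ≈ -27595.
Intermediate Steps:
F(s, z) = 1
L(j, N) = N² + 3*j (L(j, N) = (2*j + N*N) + j = (2*j + N²) + j = (N² + 2*j) + j = N² + 3*j)
r = 475/4 (r = -¼*(-475) = 475/4 ≈ 118.75)
A = 2375/2 (A = (4² + 3*(-2))*(475/4) = (16 - 6)*(475/4) = 10*(475/4) = 2375/2 ≈ 1187.5)
(F(42, -40) + A) - 28783 = (1 + 2375/2) - 28783 = 2377/2 - 28783 = -55189/2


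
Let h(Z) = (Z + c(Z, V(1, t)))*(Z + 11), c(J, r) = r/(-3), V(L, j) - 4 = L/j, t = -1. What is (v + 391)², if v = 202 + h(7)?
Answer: 491401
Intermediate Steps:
V(L, j) = 4 + L/j
c(J, r) = -r/3 (c(J, r) = r*(-⅓) = -r/3)
h(Z) = (-1 + Z)*(11 + Z) (h(Z) = (Z - (4 + 1/(-1))/3)*(Z + 11) = (Z - (4 + 1*(-1))/3)*(11 + Z) = (Z - (4 - 1)/3)*(11 + Z) = (Z - ⅓*3)*(11 + Z) = (Z - 1)*(11 + Z) = (-1 + Z)*(11 + Z))
v = 310 (v = 202 + (-11 + 7² + 10*7) = 202 + (-11 + 49 + 70) = 202 + 108 = 310)
(v + 391)² = (310 + 391)² = 701² = 491401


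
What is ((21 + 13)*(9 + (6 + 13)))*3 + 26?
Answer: 2882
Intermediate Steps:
((21 + 13)*(9 + (6 + 13)))*3 + 26 = (34*(9 + 19))*3 + 26 = (34*28)*3 + 26 = 952*3 + 26 = 2856 + 26 = 2882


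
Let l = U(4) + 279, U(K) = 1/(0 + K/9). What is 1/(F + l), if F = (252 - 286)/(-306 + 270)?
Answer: 36/10159 ≈ 0.0035437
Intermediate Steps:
U(K) = 9/K (U(K) = 1/(0 + K*(1/9)) = 1/(0 + K/9) = 1/(K/9) = 9/K)
F = 17/18 (F = -34/(-36) = -34*(-1/36) = 17/18 ≈ 0.94444)
l = 1125/4 (l = 9/4 + 279 = 1125/4 ≈ 281.25)
1/(F + l) = 1/(17/18 + 1125/4) = 1/(10159/36) = 36/10159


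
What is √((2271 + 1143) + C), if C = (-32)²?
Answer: √4438 ≈ 66.618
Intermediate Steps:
C = 1024
√((2271 + 1143) + C) = √((2271 + 1143) + 1024) = √(3414 + 1024) = √4438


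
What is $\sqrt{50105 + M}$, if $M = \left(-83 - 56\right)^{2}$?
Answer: $3 \sqrt{7714} \approx 263.49$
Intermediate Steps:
$M = 19321$ ($M = \left(-139\right)^{2} = 19321$)
$\sqrt{50105 + M} = \sqrt{50105 + 19321} = \sqrt{69426} = 3 \sqrt{7714}$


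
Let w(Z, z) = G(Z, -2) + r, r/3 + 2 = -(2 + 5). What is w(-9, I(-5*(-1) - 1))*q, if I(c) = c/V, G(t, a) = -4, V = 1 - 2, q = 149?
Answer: -4619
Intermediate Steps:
V = -1
I(c) = -c (I(c) = c/(-1) = c*(-1) = -c)
r = -27 (r = -6 + 3*(-(2 + 5)) = -6 + 3*(-1*7) = -6 + 3*(-7) = -6 - 21 = -27)
w(Z, z) = -31 (w(Z, z) = -4 - 27 = -31)
w(-9, I(-5*(-1) - 1))*q = -31*149 = -4619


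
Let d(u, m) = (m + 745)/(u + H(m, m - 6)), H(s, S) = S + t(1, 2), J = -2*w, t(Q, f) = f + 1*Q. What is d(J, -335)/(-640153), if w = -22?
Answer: 205/94102491 ≈ 2.1785e-6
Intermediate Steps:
t(Q, f) = Q + f (t(Q, f) = f + Q = Q + f)
J = 44 (J = -2*(-22) = 44)
H(s, S) = 3 + S (H(s, S) = S + (1 + 2) = S + 3 = 3 + S)
d(u, m) = (745 + m)/(-3 + m + u) (d(u, m) = (m + 745)/(u + (3 + (m - 6))) = (745 + m)/(u + (3 + (-6 + m))) = (745 + m)/(u + (-3 + m)) = (745 + m)/(-3 + m + u))
d(J, -335)/(-640153) = ((745 - 335)/(-3 - 335 + 44))/(-640153) = (410/(-294))*(-1/640153) = -1/294*410*(-1/640153) = -205/147*(-1/640153) = 205/94102491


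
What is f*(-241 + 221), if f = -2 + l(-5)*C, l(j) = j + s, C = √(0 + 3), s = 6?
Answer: 40 - 20*√3 ≈ 5.3590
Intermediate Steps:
C = √3 ≈ 1.7320
l(j) = 6 + j (l(j) = j + 6 = 6 + j)
f = -2 + √3 (f = -2 + (6 - 5)*√3 = -2 + 1*√3 = -2 + √3 ≈ -0.26795)
f*(-241 + 221) = (-2 + √3)*(-241 + 221) = (-2 + √3)*(-20) = 40 - 20*√3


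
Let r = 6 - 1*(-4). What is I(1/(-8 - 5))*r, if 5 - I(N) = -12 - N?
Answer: 2200/13 ≈ 169.23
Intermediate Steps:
I(N) = 17 + N (I(N) = 5 - (-12 - N) = 5 + (12 + N) = 17 + N)
r = 10 (r = 6 + 4 = 10)
I(1/(-8 - 5))*r = (17 + 1/(-8 - 5))*10 = (17 + 1/(-13))*10 = (17 - 1/13)*10 = (220/13)*10 = 2200/13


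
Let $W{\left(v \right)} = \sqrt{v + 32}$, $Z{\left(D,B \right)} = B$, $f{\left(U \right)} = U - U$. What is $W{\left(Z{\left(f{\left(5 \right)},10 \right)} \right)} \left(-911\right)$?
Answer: $- 911 \sqrt{42} \approx -5904.0$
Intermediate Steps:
$f{\left(U \right)} = 0$
$W{\left(v \right)} = \sqrt{32 + v}$
$W{\left(Z{\left(f{\left(5 \right)},10 \right)} \right)} \left(-911\right) = \sqrt{32 + 10} \left(-911\right) = \sqrt{42} \left(-911\right) = - 911 \sqrt{42}$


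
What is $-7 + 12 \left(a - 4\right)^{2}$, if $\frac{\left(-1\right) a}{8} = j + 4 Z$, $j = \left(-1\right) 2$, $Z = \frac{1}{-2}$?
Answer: $9401$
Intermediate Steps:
$Z = - \frac{1}{2} \approx -0.5$
$j = -2$
$a = 32$ ($a = - 8 \left(-2 + 4 \left(- \frac{1}{2}\right)\right) = - 8 \left(-2 - 2\right) = \left(-8\right) \left(-4\right) = 32$)
$-7 + 12 \left(a - 4\right)^{2} = -7 + 12 \left(32 - 4\right)^{2} = -7 + 12 \cdot 28^{2} = -7 + 12 \cdot 784 = -7 + 9408 = 9401$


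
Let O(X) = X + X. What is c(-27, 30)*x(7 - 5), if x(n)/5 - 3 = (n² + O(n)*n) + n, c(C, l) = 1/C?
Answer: -85/27 ≈ -3.1481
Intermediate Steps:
O(X) = 2*X
x(n) = 15 + 5*n + 15*n² (x(n) = 15 + 5*((n² + (2*n)*n) + n) = 15 + 5*((n² + 2*n²) + n) = 15 + 5*(3*n² + n) = 15 + 5*(n + 3*n²) = 15 + (5*n + 15*n²) = 15 + 5*n + 15*n²)
c(-27, 30)*x(7 - 5) = (15 + 5*(7 - 5) + 15*(7 - 5)²)/(-27) = -(15 + 5*2 + 15*2²)/27 = -(15 + 10 + 15*4)/27 = -(15 + 10 + 60)/27 = -1/27*85 = -85/27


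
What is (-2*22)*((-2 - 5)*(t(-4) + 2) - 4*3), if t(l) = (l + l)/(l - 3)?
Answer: 1496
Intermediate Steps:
t(l) = 2*l/(-3 + l) (t(l) = (2*l)/(-3 + l) = 2*l/(-3 + l))
(-2*22)*((-2 - 5)*(t(-4) + 2) - 4*3) = (-2*22)*((-2 - 5)*(2*(-4)/(-3 - 4) + 2) - 4*3) = -44*(-7*(2*(-4)/(-7) + 2) - 12) = -44*(-7*(2*(-4)*(-⅐) + 2) - 12) = -44*(-7*(8/7 + 2) - 12) = -44*(-7*22/7 - 12) = -44*(-22 - 12) = -44*(-34) = 1496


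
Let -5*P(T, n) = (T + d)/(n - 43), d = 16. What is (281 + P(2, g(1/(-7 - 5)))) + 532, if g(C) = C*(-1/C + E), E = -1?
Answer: 2142471/2635 ≈ 813.08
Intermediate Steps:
g(C) = C*(-1 - 1/C) (g(C) = C*(-1/C - 1) = C*(-1 - 1/C))
P(T, n) = -(16 + T)/(5*(-43 + n)) (P(T, n) = -(T + 16)/(5*(n - 43)) = -(16 + T)/(5*(-43 + n)))
(281 + P(2, g(1/(-7 - 5)))) + 532 = (281 + (-16 - 1*2)/(5*(-43 + (-1 - 1/(-7 - 5))))) + 532 = (281 + (-16 - 2)/(5*(-43 + (-1 - 1/(-12))))) + 532 = (281 + (⅕)*(-18)/(-43 + (-1 - 1*(-1/12)))) + 532 = (281 + (⅕)*(-18)/(-43 + (-1 + 1/12))) + 532 = (281 + (⅕)*(-18)/(-43 - 11/12)) + 532 = (281 + (⅕)*(-18)/(-527/12)) + 532 = (281 + (⅕)*(-12/527)*(-18)) + 532 = (281 + 216/2635) + 532 = 740651/2635 + 532 = 2142471/2635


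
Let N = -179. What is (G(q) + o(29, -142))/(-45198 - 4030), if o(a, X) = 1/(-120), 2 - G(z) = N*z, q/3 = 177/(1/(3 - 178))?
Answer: 1996028761/5907360 ≈ 337.89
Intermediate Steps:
q = -92925 (q = 3*(177/(1/(3 - 178))) = 3*(177/(1/(-175))) = 3*(177/(-1/175)) = 3*(177*(-175)) = 3*(-30975) = -92925)
G(z) = 2 + 179*z (G(z) = 2 - (-179)*z = 2 + 179*z)
o(a, X) = -1/120
(G(q) + o(29, -142))/(-45198 - 4030) = ((2 + 179*(-92925)) - 1/120)/(-45198 - 4030) = ((2 - 16633575) - 1/120)/(-49228) = (-16633573 - 1/120)*(-1/49228) = -1996028761/120*(-1/49228) = 1996028761/5907360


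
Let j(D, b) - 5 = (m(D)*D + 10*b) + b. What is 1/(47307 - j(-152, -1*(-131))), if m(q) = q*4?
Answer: -1/46555 ≈ -2.1480e-5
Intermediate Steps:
m(q) = 4*q
j(D, b) = 5 + 4*D² + 11*b (j(D, b) = 5 + (((4*D)*D + 10*b) + b) = 5 + ((4*D² + 10*b) + b) = 5 + (4*D² + 11*b) = 5 + 4*D² + 11*b)
1/(47307 - j(-152, -1*(-131))) = 1/(47307 - (5 + 4*(-152)² + 11*(-1*(-131)))) = 1/(47307 - (5 + 4*23104 + 11*131)) = 1/(47307 - (5 + 92416 + 1441)) = 1/(47307 - 1*93862) = 1/(47307 - 93862) = 1/(-46555) = -1/46555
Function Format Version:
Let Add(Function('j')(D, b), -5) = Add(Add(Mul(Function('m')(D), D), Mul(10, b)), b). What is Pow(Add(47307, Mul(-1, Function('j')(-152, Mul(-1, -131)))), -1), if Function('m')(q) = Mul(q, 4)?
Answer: Rational(-1, 46555) ≈ -2.1480e-5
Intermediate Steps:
Function('m')(q) = Mul(4, q)
Function('j')(D, b) = Add(5, Mul(4, Pow(D, 2)), Mul(11, b)) (Function('j')(D, b) = Add(5, Add(Add(Mul(Mul(4, D), D), Mul(10, b)), b)) = Add(5, Add(Add(Mul(4, Pow(D, 2)), Mul(10, b)), b)) = Add(5, Add(Mul(4, Pow(D, 2)), Mul(11, b))) = Add(5, Mul(4, Pow(D, 2)), Mul(11, b)))
Pow(Add(47307, Mul(-1, Function('j')(-152, Mul(-1, -131)))), -1) = Pow(Add(47307, Mul(-1, Add(5, Mul(4, Pow(-152, 2)), Mul(11, Mul(-1, -131))))), -1) = Pow(Add(47307, Mul(-1, Add(5, Mul(4, 23104), Mul(11, 131)))), -1) = Pow(Add(47307, Mul(-1, Add(5, 92416, 1441))), -1) = Pow(Add(47307, Mul(-1, 93862)), -1) = Pow(Add(47307, -93862), -1) = Pow(-46555, -1) = Rational(-1, 46555)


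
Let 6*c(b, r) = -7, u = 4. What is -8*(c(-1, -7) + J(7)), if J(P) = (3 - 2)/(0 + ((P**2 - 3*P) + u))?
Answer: 109/12 ≈ 9.0833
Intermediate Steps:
c(b, r) = -7/6 (c(b, r) = (1/6)*(-7) = -7/6)
J(P) = 1/(4 + P**2 - 3*P) (J(P) = (3 - 2)/(0 + ((P**2 - 3*P) + 4)) = 1/(0 + (4 + P**2 - 3*P)) = 1/(4 + P**2 - 3*P))
-8*(c(-1, -7) + J(7)) = -8*(-7/6 + 1/(4 + 7**2 - 3*7)) = -8*(-7/6 + 1/(4 + 49 - 21)) = -8*(-7/6 + 1/32) = -8*(-109/96) = 109/12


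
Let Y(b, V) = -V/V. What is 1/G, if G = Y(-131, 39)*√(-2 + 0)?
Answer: I*√2/2 ≈ 0.70711*I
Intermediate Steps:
Y(b, V) = -1 (Y(b, V) = -1*1 = -1)
G = -I*√2 (G = -√(-2 + 0) = -√(-2) = -I*√2 ≈ -1.4142*I)
1/G = 1/(-I*√2) = I*√2/2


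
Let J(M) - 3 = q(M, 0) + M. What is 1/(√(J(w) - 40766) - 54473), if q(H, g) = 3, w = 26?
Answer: -54473/2967348463 - 3*I*√4526/2967348463 ≈ -1.8357e-5 - 6.8016e-8*I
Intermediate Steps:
J(M) = 6 + M (J(M) = 3 + (3 + M) = 6 + M)
1/(√(J(w) - 40766) - 54473) = 1/(√((6 + 26) - 40766) - 54473) = 1/(√(32 - 40766) - 54473) = 1/(√(-40734) - 54473) = 1/(3*I*√4526 - 54473) = 1/(-54473 + 3*I*√4526)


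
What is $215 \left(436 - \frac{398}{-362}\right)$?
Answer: $\frac{17009725}{181} \approx 93976.0$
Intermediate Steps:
$215 \left(436 - \frac{398}{-362}\right) = 215 \left(436 - - \frac{199}{181}\right) = 215 \left(436 + \frac{199}{181}\right) = 215 \cdot \frac{79115}{181} = \frac{17009725}{181}$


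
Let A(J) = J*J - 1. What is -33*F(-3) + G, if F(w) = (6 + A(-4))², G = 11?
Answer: -14542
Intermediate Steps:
A(J) = -1 + J² (A(J) = J² - 1 = -1 + J²)
F(w) = 441 (F(w) = (6 + (-1 + (-4)²))² = (6 + (-1 + 16))² = (6 + 15)² = 21² = 441)
-33*F(-3) + G = -33*441 + 11 = -14553 + 11 = -14542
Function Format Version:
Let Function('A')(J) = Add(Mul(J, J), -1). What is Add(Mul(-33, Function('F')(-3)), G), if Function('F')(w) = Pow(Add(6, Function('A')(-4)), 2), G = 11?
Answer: -14542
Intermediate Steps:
Function('A')(J) = Add(-1, Pow(J, 2)) (Function('A')(J) = Add(Pow(J, 2), -1) = Add(-1, Pow(J, 2)))
Function('F')(w) = 441 (Function('F')(w) = Pow(Add(6, Add(-1, Pow(-4, 2))), 2) = Pow(Add(6, Add(-1, 16)), 2) = Pow(Add(6, 15), 2) = Pow(21, 2) = 441)
Add(Mul(-33, Function('F')(-3)), G) = Add(Mul(-33, 441), 11) = Add(-14553, 11) = -14542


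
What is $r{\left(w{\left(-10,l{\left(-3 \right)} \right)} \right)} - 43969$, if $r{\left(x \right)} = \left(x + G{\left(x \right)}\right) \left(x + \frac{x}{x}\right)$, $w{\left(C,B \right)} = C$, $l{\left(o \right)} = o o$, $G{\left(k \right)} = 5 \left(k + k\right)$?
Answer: $-42979$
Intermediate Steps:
$G{\left(k \right)} = 10 k$ ($G{\left(k \right)} = 5 \cdot 2 k = 10 k$)
$l{\left(o \right)} = o^{2}$
$r{\left(x \right)} = 11 x \left(1 + x\right)$ ($r{\left(x \right)} = \left(x + 10 x\right) \left(x + \frac{x}{x}\right) = 11 x \left(x + 1\right) = 11 x \left(1 + x\right)$)
$r{\left(w{\left(-10,l{\left(-3 \right)} \right)} \right)} - 43969 = 11 \left(-10\right) \left(1 - 10\right) - 43969 = 11 \left(-10\right) \left(-9\right) - 43969 = 990 - 43969 = -42979$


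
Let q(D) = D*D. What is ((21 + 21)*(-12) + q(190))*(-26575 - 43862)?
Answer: -2507275452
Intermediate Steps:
q(D) = D**2
((21 + 21)*(-12) + q(190))*(-26575 - 43862) = ((21 + 21)*(-12) + 190**2)*(-26575 - 43862) = (42*(-12) + 36100)*(-70437) = (-504 + 36100)*(-70437) = 35596*(-70437) = -2507275452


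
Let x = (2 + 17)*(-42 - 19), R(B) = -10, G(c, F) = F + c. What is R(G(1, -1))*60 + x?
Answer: -1759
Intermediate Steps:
x = -1159 (x = 19*(-61) = -1159)
R(G(1, -1))*60 + x = -10*60 - 1159 = -600 - 1159 = -1759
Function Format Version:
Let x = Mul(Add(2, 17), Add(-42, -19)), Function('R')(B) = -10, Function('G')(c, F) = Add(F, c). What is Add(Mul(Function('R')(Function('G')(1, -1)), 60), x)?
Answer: -1759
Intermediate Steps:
x = -1159 (x = Mul(19, -61) = -1159)
Add(Mul(Function('R')(Function('G')(1, -1)), 60), x) = Add(Mul(-10, 60), -1159) = Add(-600, -1159) = -1759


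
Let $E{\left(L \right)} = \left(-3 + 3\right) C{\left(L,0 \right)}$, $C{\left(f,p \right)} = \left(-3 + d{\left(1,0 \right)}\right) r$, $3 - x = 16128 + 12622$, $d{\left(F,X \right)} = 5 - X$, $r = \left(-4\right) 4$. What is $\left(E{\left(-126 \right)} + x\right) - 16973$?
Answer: $-45720$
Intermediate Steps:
$r = -16$
$x = -28747$ ($x = 3 - \left(16128 + 12622\right) = 3 - 28750 = -28747$)
$C{\left(f,p \right)} = -32$ ($C{\left(f,p \right)} = \left(-3 + \left(5 - 0\right)\right) \left(-16\right) = \left(-3 + \left(5 + 0\right)\right) \left(-16\right) = \left(-3 + 5\right) \left(-16\right) = 2 \left(-16\right) = -32$)
$E{\left(L \right)} = 0$ ($E{\left(L \right)} = \left(-3 + 3\right) \left(-32\right) = 0 \left(-32\right) = 0$)
$\left(E{\left(-126 \right)} + x\right) - 16973 = \left(0 - 28747\right) - 16973 = -28747 - 16973 = -45720$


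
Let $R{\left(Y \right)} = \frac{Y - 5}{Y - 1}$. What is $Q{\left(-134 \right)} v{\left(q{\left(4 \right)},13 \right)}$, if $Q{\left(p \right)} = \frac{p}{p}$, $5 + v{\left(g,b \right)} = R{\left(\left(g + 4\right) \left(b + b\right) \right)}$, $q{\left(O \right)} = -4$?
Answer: $0$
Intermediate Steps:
$R{\left(Y \right)} = \frac{-5 + Y}{-1 + Y}$
$v{\left(g,b \right)} = -5 + \frac{-5 + 2 b \left(4 + g\right)}{-1 + 2 b \left(4 + g\right)}$ ($v{\left(g,b \right)} = -5 + \frac{-5 + \left(g + 4\right) \left(b + b\right)}{-1 + \left(g + 4\right) \left(b + b\right)} = -5 + \frac{-5 + \left(4 + g\right) 2 b}{-1 + \left(4 + g\right) 2 b} = -5 + \frac{-5 + 2 b \left(4 + g\right)}{-1 + 2 b \left(4 + g\right)}$)
$Q{\left(p \right)} = 1$
$Q{\left(-134 \right)} v{\left(q{\left(4 \right)},13 \right)} = 1 \left(\left(-8\right) 13 \frac{1}{-1 + 2 \cdot 13 \left(4 - 4\right)} \left(4 - 4\right)\right) = 1 \left(\left(-8\right) 13 \frac{1}{-1 + 2 \cdot 13 \cdot 0} \cdot 0\right) = 1 \left(\left(-8\right) 13 \frac{1}{-1 + 0} \cdot 0\right) = 1 \left(\left(-8\right) 13 \frac{1}{-1} \cdot 0\right) = 1 \left(\left(-8\right) 13 \left(-1\right) 0\right) = 1 \cdot 0 = 0$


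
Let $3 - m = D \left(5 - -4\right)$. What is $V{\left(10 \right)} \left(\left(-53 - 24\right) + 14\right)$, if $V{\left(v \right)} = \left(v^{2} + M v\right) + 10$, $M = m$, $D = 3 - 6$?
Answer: $-25830$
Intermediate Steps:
$D = -3$ ($D = 3 - 6 = -3$)
$m = 30$ ($m = 3 - - 3 \left(5 - -4\right) = 3 - - 3 \left(5 + 4\right) = 3 - \left(-3\right) 9 = 3 - -27 = 3 + 27 = 30$)
$M = 30$
$V{\left(v \right)} = 10 + v^{2} + 30 v$ ($V{\left(v \right)} = \left(v^{2} + 30 v\right) + 10 = 10 + v^{2} + 30 v$)
$V{\left(10 \right)} \left(\left(-53 - 24\right) + 14\right) = \left(10 + 10^{2} + 30 \cdot 10\right) \left(\left(-53 - 24\right) + 14\right) = \left(10 + 100 + 300\right) \left(\left(-53 - 24\right) + 14\right) = 410 \left(-77 + 14\right) = 410 \left(-63\right) = -25830$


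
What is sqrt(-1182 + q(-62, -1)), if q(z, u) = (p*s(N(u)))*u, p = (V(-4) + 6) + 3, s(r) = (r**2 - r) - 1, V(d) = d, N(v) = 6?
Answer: I*sqrt(1327) ≈ 36.428*I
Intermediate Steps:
s(r) = -1 + r**2 - r
p = 5 (p = (-4 + 6) + 3 = 2 + 3 = 5)
q(z, u) = 145*u (q(z, u) = (5*(-1 + 6**2 - 1*6))*u = (5*(-1 + 36 - 6))*u = (5*29)*u = 145*u)
sqrt(-1182 + q(-62, -1)) = sqrt(-1182 + 145*(-1)) = sqrt(-1182 - 145) = sqrt(-1327) = I*sqrt(1327)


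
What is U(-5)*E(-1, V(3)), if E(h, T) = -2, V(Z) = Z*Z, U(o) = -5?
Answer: 10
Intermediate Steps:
V(Z) = Z²
U(-5)*E(-1, V(3)) = -5*(-2) = 10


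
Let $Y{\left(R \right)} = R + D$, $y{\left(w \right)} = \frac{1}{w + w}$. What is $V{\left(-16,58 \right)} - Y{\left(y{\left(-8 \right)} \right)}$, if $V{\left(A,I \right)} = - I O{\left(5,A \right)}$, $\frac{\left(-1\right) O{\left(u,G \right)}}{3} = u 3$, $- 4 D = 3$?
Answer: $\frac{41773}{16} \approx 2610.8$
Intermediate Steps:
$D = - \frac{3}{4}$ ($D = \left(- \frac{1}{4}\right) 3 = - \frac{3}{4} \approx -0.75$)
$O{\left(u,G \right)} = - 9 u$ ($O{\left(u,G \right)} = - 3 u 3 = - 3 \cdot 3 u = - 9 u$)
$y{\left(w \right)} = \frac{1}{2 w}$
$V{\left(A,I \right)} = 45 I$ ($V{\left(A,I \right)} = - I \left(\left(-9\right) 5\right) = - I \left(-45\right) = 45 I$)
$Y{\left(R \right)} = - \frac{3}{4} + R$ ($Y{\left(R \right)} = R - \frac{3}{4} = - \frac{3}{4} + R$)
$V{\left(-16,58 \right)} - Y{\left(y{\left(-8 \right)} \right)} = 45 \cdot 58 - \left(- \frac{3}{4} + \frac{1}{2 \left(-8\right)}\right) = 2610 - \left(- \frac{3}{4} + \frac{1}{2} \left(- \frac{1}{8}\right)\right) = 2610 - \left(- \frac{3}{4} - \frac{1}{16}\right) = 2610 - - \frac{13}{16} = 2610 + \frac{13}{16} = \frac{41773}{16}$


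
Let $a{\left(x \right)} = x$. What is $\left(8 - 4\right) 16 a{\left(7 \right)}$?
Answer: $448$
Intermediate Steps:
$\left(8 - 4\right) 16 a{\left(7 \right)} = \left(8 - 4\right) 16 \cdot 7 = 4 \cdot 16 \cdot 7 = 64 \cdot 7 = 448$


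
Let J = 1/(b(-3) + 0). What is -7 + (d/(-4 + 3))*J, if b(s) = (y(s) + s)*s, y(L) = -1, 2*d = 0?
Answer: -7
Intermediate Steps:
d = 0 (d = (½)*0 = 0)
b(s) = s*(-1 + s) (b(s) = (-1 + s)*s = s*(-1 + s))
J = 1/12 (J = 1/(-3*(-1 - 3) + 0) = 1/(-3*(-4) + 0) = 1/(12 + 0) = 1/12 ≈ 0.083333)
-7 + (d/(-4 + 3))*J = -7 + (0/(-4 + 3))*(1/12) = -7 + (0/(-1))*(1/12) = -7 - 1*0*(1/12) = -7 + 0*(1/12) = -7 + 0 = -7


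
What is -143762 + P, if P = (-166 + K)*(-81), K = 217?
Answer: -147893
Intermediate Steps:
P = -4131 (P = (-166 + 217)*(-81) = 51*(-81) = -4131)
-143762 + P = -143762 - 4131 = -147893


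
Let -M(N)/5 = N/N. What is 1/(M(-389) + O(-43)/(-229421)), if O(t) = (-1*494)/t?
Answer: -9865103/49326009 ≈ -0.20000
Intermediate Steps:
O(t) = -494/t
M(N) = -5 (M(N) = -5*N/N = -5*1 = -5)
1/(M(-389) + O(-43)/(-229421)) = 1/(-5 - 494/(-43)/(-229421)) = 1/(-5 - 494*(-1/43)*(-1/229421)) = 1/(-5 + (494/43)*(-1/229421)) = 1/(-5 - 494/9865103) = 1/(-49326009/9865103) = -9865103/49326009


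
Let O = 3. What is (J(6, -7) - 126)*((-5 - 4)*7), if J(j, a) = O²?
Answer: 7371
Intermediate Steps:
J(j, a) = 9 (J(j, a) = 3² = 9)
(J(6, -7) - 126)*((-5 - 4)*7) = (9 - 126)*((-5 - 4)*7) = -(-1053)*7 = -117*(-63) = 7371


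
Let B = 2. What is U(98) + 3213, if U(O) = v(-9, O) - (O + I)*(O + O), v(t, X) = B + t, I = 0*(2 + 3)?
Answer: -16002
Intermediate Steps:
I = 0 (I = 0*5 = 0)
v(t, X) = 2 + t
U(O) = -7 - 2*O**2 (U(O) = (2 - 9) - (O + 0)*(O + O) = -7 - O*2*O = -7 - 2*O**2)
U(98) + 3213 = (-7 - 2*98**2) + 3213 = (-7 - 2*9604) + 3213 = (-7 - 19208) + 3213 = -19215 + 3213 = -16002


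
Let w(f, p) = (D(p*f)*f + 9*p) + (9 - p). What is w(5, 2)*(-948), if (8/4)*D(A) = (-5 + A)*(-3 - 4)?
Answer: 59250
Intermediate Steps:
D(A) = 35/2 - 7*A/2 (D(A) = ((-5 + A)*(-3 - 4))/2 = ((-5 + A)*(-7))/2 = (35 - 7*A)/2 = 35/2 - 7*A/2)
w(f, p) = 9 + 8*p + f*(35/2 - 7*f*p/2) (w(f, p) = ((35/2 - 7*p*f/2)*f + 9*p) + (9 - p) = ((35/2 - 7*f*p/2)*f + 9*p) + (9 - p) = (f*(35/2 - 7*f*p/2) + 9*p) + (9 - p) = (9*p + f*(35/2 - 7*f*p/2)) + (9 - p) = 9 + 8*p + f*(35/2 - 7*f*p/2))
w(5, 2)*(-948) = (9 + 8*2 - 7/2*5*(-5 + 5*2))*(-948) = (9 + 16 - 7/2*5*(-5 + 10))*(-948) = (9 + 16 - 7/2*5*5)*(-948) = (9 + 16 - 175/2)*(-948) = -125/2*(-948) = 59250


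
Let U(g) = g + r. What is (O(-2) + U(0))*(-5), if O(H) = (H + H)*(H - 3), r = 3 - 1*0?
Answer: -115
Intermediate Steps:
r = 3 (r = 3 + 0 = 3)
O(H) = 2*H*(-3 + H) (O(H) = (2*H)*(-3 + H) = 2*H*(-3 + H))
U(g) = 3 + g (U(g) = g + 3 = 3 + g)
(O(-2) + U(0))*(-5) = (2*(-2)*(-3 - 2) + (3 + 0))*(-5) = (2*(-2)*(-5) + 3)*(-5) = (20 + 3)*(-5) = 23*(-5) = -115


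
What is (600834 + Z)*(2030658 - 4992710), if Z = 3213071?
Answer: -11296984933060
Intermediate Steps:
(600834 + Z)*(2030658 - 4992710) = (600834 + 3213071)*(2030658 - 4992710) = 3813905*(-2962052) = -11296984933060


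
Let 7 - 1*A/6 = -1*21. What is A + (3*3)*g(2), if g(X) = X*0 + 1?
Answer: 177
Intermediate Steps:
A = 168 (A = 42 - (-6)*21 = 42 - 6*(-21) = 42 + 126 = 168)
g(X) = 1 (g(X) = 0 + 1 = 1)
A + (3*3)*g(2) = 168 + (3*3)*1 = 168 + 9*1 = 168 + 9 = 177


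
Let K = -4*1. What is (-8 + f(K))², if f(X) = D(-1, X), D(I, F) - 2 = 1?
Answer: 25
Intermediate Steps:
K = -4
D(I, F) = 3 (D(I, F) = 2 + 1 = 3)
f(X) = 3
(-8 + f(K))² = (-8 + 3)² = (-5)² = 25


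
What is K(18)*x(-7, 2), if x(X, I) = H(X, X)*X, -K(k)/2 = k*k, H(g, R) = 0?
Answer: 0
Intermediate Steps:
K(k) = -2*k² (K(k) = -2*k*k = -2*k²)
x(X, I) = 0 (x(X, I) = 0*X = 0)
K(18)*x(-7, 2) = -2*18²*0 = -2*324*0 = -648*0 = 0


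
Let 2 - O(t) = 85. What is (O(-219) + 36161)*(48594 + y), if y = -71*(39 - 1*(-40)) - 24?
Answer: 1549946958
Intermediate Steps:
O(t) = -83 (O(t) = 2 - 1*85 = 2 - 85 = -83)
y = -5633 (y = -71*(39 + 40) - 24 = -71*79 - 24 = -5609 - 24 = -5633)
(O(-219) + 36161)*(48594 + y) = (-83 + 36161)*(48594 - 5633) = 36078*42961 = 1549946958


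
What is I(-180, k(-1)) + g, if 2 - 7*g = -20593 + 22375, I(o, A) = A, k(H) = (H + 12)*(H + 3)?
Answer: -1626/7 ≈ -232.29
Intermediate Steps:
k(H) = (3 + H)*(12 + H) (k(H) = (12 + H)*(3 + H) = (3 + H)*(12 + H))
g = -1780/7 (g = 2/7 - (-20593 + 22375)/7 = 2/7 - ⅐*1782 = 2/7 - 1782/7 = -1780/7 ≈ -254.29)
I(-180, k(-1)) + g = (36 + (-1)² + 15*(-1)) - 1780/7 = (36 + 1 - 15) - 1780/7 = 22 - 1780/7 = -1626/7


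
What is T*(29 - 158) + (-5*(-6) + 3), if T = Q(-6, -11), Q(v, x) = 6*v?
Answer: 4677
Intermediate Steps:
T = -36 (T = 6*(-6) = -36)
T*(29 - 158) + (-5*(-6) + 3) = -36*(29 - 158) + (-5*(-6) + 3) = -36*(-129) + (30 + 3) = 4644 + 33 = 4677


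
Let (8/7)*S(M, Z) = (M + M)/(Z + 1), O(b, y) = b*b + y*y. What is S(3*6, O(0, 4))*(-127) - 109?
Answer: -11707/34 ≈ -344.32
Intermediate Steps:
O(b, y) = b² + y²
S(M, Z) = 7*M/(4*(1 + Z)) (S(M, Z) = 7*((M + M)/(Z + 1))/8 = 7*((2*M)/(1 + Z))/8 = 7*(2*M/(1 + Z))/8 = 7*M/(4*(1 + Z)))
S(3*6, O(0, 4))*(-127) - 109 = (7*(3*6)/(4*(1 + (0² + 4²))))*(-127) - 109 = ((7/4)*18/(1 + (0 + 16)))*(-127) - 109 = ((7/4)*18/(1 + 16))*(-127) - 109 = ((7/4)*18/17)*(-127) - 109 = ((7/4)*18*(1/17))*(-127) - 109 = (63/34)*(-127) - 109 = -8001/34 - 109 = -11707/34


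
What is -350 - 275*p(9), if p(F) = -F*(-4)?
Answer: -10250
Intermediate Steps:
p(F) = 4*F
-350 - 275*p(9) = -350 - 1100*9 = -350 - 275*36 = -350 - 9900 = -10250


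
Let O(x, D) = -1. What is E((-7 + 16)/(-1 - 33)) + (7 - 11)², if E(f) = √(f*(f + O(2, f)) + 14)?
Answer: 16 + √16571/34 ≈ 19.786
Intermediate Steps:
E(f) = √(14 + f*(-1 + f)) (E(f) = √(f*(f - 1) + 14) = √(f*(-1 + f) + 14) = √(14 + f*(-1 + f)))
E((-7 + 16)/(-1 - 33)) + (7 - 11)² = √(14 + ((-7 + 16)/(-1 - 33))² - (-7 + 16)/(-1 - 33)) + (7 - 11)² = √(14 + (9/(-34))² - 9/(-34)) + (-4)² = √(14 + (9*(-1/34))² - 9*(-1)/34) + 16 = √(14 + (-9/34)² - 1*(-9/34)) + 16 = √(14 + 81/1156 + 9/34) + 16 = √(16571/1156) + 16 = √16571/34 + 16 = 16 + √16571/34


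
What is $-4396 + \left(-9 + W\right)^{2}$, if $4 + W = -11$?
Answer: $-3820$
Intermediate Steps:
$W = -15$ ($W = -4 - 11 = -15$)
$-4396 + \left(-9 + W\right)^{2} = -4396 + \left(-9 - 15\right)^{2} = -4396 + \left(-24\right)^{2} = -4396 + 576 = -3820$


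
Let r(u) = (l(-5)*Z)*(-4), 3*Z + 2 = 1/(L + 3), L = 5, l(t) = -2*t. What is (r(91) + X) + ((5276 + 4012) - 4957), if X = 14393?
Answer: 18749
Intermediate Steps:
Z = -5/8 (Z = -⅔ + 1/(3*(5 + 3)) = -⅔ + (⅓)/8 = -⅔ + (⅓)*(⅛) = -⅔ + 1/24 = -5/8 ≈ -0.62500)
r(u) = 25 (r(u) = (-2*(-5)*(-5/8))*(-4) = (10*(-5/8))*(-4) = -25/4*(-4) = 25)
(r(91) + X) + ((5276 + 4012) - 4957) = (25 + 14393) + ((5276 + 4012) - 4957) = 14418 + (9288 - 4957) = 14418 + 4331 = 18749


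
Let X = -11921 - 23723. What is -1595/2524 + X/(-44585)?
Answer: 18852381/112532540 ≈ 0.16753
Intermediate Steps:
X = -35644
-1595/2524 + X/(-44585) = -1595/2524 - 35644/(-44585) = -1595*1/2524 - 35644*(-1/44585) = -1595/2524 + 35644/44585 = 18852381/112532540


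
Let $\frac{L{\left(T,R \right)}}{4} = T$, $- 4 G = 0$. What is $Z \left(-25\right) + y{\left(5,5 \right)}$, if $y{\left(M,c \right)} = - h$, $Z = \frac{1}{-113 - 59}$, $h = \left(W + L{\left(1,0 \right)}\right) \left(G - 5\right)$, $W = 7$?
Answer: $\frac{9485}{172} \approx 55.145$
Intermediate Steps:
$G = 0$ ($G = \left(- \frac{1}{4}\right) 0 = 0$)
$L{\left(T,R \right)} = 4 T$
$h = -55$ ($h = \left(7 + 4 \cdot 1\right) \left(0 - 5\right) = \left(7 + 4\right) \left(-5\right) = 11 \left(-5\right) = -55$)
$Z = - \frac{1}{172}$ ($Z = \frac{1}{-172} = - \frac{1}{172} \approx -0.005814$)
$y{\left(M,c \right)} = 55$ ($y{\left(M,c \right)} = \left(-1\right) \left(-55\right) = 55$)
$Z \left(-25\right) + y{\left(5,5 \right)} = \left(- \frac{1}{172}\right) \left(-25\right) + 55 = \frac{25}{172} + 55 = \frac{9485}{172}$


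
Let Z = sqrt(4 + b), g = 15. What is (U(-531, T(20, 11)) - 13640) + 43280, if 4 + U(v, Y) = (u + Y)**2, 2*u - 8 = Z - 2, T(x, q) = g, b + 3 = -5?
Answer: 29959 + 36*I ≈ 29959.0 + 36.0*I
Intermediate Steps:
b = -8 (b = -3 - 5 = -8)
T(x, q) = 15
Z = 2*I (Z = sqrt(4 - 8) = sqrt(-4) = 2*I ≈ 2.0*I)
u = 3 + I (u = 4 + (2*I - 2)/2 = 4 + (-2 + 2*I)/2 = 4 + (-1 + I) = 3 + I ≈ 3.0 + 1.0*I)
U(v, Y) = -4 + (3 + I + Y)**2 (U(v, Y) = -4 + ((3 + I) + Y)**2 = -4 + (3 + I + Y)**2)
(U(-531, T(20, 11)) - 13640) + 43280 = ((-4 + (3 + I + 15)**2) - 13640) + 43280 = ((-4 + (18 + I)**2) - 13640) + 43280 = (-13644 + (18 + I)**2) + 43280 = 29636 + (18 + I)**2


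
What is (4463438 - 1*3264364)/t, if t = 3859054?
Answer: 599537/1929527 ≈ 0.31072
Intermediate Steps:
(4463438 - 1*3264364)/t = (4463438 - 1*3264364)/3859054 = (4463438 - 3264364)*(1/3859054) = 1199074*(1/3859054) = 599537/1929527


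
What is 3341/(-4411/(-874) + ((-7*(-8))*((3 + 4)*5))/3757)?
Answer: 10970567738/18285167 ≈ 599.97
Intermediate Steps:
3341/(-4411/(-874) + ((-7*(-8))*((3 + 4)*5))/3757) = 3341/(-4411*(-1/874) + (56*(7*5))*(1/3757)) = 3341/(4411/874 + (56*35)*(1/3757)) = 3341/(4411/874 + 1960*(1/3757)) = 3341/(4411/874 + 1960/3757) = 3341/(18285167/3283618) = 3341*(3283618/18285167) = 10970567738/18285167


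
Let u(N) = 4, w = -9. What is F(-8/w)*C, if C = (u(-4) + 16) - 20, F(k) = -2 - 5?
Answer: 0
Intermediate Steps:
F(k) = -7
C = 0 (C = (4 + 16) - 20 = 20 - 20 = 0)
F(-8/w)*C = -7*0 = 0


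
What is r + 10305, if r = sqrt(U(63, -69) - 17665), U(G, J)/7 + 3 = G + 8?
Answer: 10305 + I*sqrt(17189) ≈ 10305.0 + 131.11*I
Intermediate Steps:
U(G, J) = 35 + 7*G (U(G, J) = -21 + 7*(G + 8) = -21 + 7*(8 + G) = -21 + (56 + 7*G) = 35 + 7*G)
r = I*sqrt(17189) (r = sqrt((35 + 7*63) - 17665) = sqrt((35 + 441) - 17665) = sqrt(476 - 17665) = sqrt(-17189) = I*sqrt(17189) ≈ 131.11*I)
r + 10305 = I*sqrt(17189) + 10305 = 10305 + I*sqrt(17189)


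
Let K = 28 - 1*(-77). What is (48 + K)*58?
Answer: 8874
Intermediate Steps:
K = 105 (K = 28 + 77 = 105)
(48 + K)*58 = (48 + 105)*58 = 153*58 = 8874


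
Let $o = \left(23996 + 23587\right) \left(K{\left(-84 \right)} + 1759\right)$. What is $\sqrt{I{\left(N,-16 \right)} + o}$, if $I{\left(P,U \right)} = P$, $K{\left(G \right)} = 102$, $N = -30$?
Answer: $\sqrt{88551933} \approx 9410.2$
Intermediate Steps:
$o = 88551963$ ($o = \left(23996 + 23587\right) \left(102 + 1759\right) = 47583 \cdot 1861 = 88551963$)
$\sqrt{I{\left(N,-16 \right)} + o} = \sqrt{-30 + 88551963} = \sqrt{88551933}$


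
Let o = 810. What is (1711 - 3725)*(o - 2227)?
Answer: 2853838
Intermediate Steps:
(1711 - 3725)*(o - 2227) = (1711 - 3725)*(810 - 2227) = -2014*(-1417) = 2853838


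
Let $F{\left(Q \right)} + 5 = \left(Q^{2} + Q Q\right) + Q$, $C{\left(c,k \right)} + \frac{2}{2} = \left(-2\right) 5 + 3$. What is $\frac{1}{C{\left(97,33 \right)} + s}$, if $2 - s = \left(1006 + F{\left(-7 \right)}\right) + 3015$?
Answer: $- \frac{1}{4113} \approx -0.00024313$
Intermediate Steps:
$C{\left(c,k \right)} = -8$ ($C{\left(c,k \right)} = -1 + \left(\left(-2\right) 5 + 3\right) = -1 + \left(-10 + 3\right) = -1 - 7 = -8$)
$F{\left(Q \right)} = -5 + Q + 2 Q^{2}$ ($F{\left(Q \right)} = -5 + \left(\left(Q^{2} + Q Q\right) + Q\right) = -5 + \left(\left(Q^{2} + Q^{2}\right) + Q\right) = -5 + \left(2 Q^{2} + Q\right) = -5 + \left(Q + 2 Q^{2}\right) = -5 + Q + 2 Q^{2}$)
$s = -4105$ ($s = 2 - \left(\left(1006 - \left(12 - 98\right)\right) + 3015\right) = 2 - \left(\left(1006 - -86\right) + 3015\right) = 2 - \left(\left(1006 + 86\right) + 3015\right) = 2 - \left(1092 + 3015\right) = 2 - 4107 = -4105$)
$\frac{1}{C{\left(97,33 \right)} + s} = \frac{1}{-8 - 4105} = \frac{1}{-4113} = - \frac{1}{4113}$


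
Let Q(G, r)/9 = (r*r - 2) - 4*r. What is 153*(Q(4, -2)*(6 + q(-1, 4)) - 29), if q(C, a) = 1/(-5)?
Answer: 75429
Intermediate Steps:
Q(G, r) = -18 - 36*r + 9*r² (Q(G, r) = 9*((r*r - 2) - 4*r) = 9*((r² - 2) - 4*r) = 9*((-2 + r²) - 4*r) = 9*(-2 + r² - 4*r) = -18 - 36*r + 9*r²)
q(C, a) = -⅕ (q(C, a) = 1*(-⅕) = -⅕)
153*(Q(4, -2)*(6 + q(-1, 4)) - 29) = 153*((-18 - 36*(-2) + 9*(-2)²)*(6 - ⅕) - 29) = 153*((-18 + 72 + 9*4)*(29/5) - 29) = 153*((-18 + 72 + 36)*(29/5) - 29) = 153*(90*(29/5) - 29) = 153*(522 - 29) = 153*493 = 75429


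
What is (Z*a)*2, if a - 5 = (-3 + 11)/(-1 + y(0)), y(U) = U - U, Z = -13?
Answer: 78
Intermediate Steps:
y(U) = 0
a = -3 (a = 5 + (-3 + 11)/(-1 + 0) = 5 + 8/(-1) = 5 + 8*(-1) = 5 - 8 = -3)
(Z*a)*2 = -13*(-3)*2 = 39*2 = 78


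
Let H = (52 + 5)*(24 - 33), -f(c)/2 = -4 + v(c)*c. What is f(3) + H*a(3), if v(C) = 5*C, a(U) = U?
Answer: -1621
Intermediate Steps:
f(c) = 8 - 10*c² (f(c) = -2*(-4 + (5*c)*c) = -2*(-4 + 5*c²) = 8 - 10*c²)
H = -513 (H = 57*(-9) = -513)
f(3) + H*a(3) = (8 - 10*3²) - 513*3 = (8 - 10*9) - 1539 = (8 - 90) - 1539 = -82 - 1539 = -1621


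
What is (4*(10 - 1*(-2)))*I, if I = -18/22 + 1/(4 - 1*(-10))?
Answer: -2760/77 ≈ -35.844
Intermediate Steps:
I = -115/154 (I = -18*1/22 + 1/(4 + 10) = -9/11 + 1/14 = -115/154 ≈ -0.74675)
(4*(10 - 1*(-2)))*I = (4*(10 - 1*(-2)))*(-115/154) = (4*(10 + 2))*(-115/154) = (4*12)*(-115/154) = 48*(-115/154) = -2760/77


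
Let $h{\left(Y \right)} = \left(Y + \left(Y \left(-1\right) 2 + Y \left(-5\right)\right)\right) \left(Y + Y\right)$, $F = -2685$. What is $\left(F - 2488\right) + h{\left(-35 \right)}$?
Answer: $-19873$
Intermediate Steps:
$h{\left(Y \right)} = - 12 Y^{2}$ ($h{\left(Y \right)} = \left(Y + \left(- Y 2 - 5 Y\right)\right) 2 Y = \left(Y - 7 Y\right) 2 Y = - 6 Y 2 Y = - 12 Y^{2}$)
$\left(F - 2488\right) + h{\left(-35 \right)} = \left(-2685 - 2488\right) - 12 \left(-35\right)^{2} = -5173 - 14700 = -19873$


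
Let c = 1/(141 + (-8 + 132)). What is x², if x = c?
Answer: 1/70225 ≈ 1.4240e-5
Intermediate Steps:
c = 1/265 (c = 1/(141 + 124) = 1/265 ≈ 0.0037736)
x = 1/265 ≈ 0.0037736
x² = (1/265)² = 1/70225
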